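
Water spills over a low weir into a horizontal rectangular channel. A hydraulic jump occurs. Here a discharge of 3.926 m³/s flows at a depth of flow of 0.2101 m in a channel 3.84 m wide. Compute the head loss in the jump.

ΔE = 0.4448 m

q = Q/b = 3.926/3.84 = 1.022 m²/s; V₁ = q/y₁ = 4.866 m/s. Fr₁ = V₁/√(g·y₁) = 3.390.
From the momentum equation for a rectangular channel, y₂/y₁ = ½[√(1 + 8Fr₁²) − 1] = ½[√92.914 − 1] = 4.320.
y₂ = 4.320 × 0.2101 = 0.9075 m.
V₂ = q/y₂ = 1.022/0.9075 = 1.127 m/s. E₁ = y₁ + V₁²/2g = 1.417 m; E₂ = y₂ + V₂²/2g = 0.9722 m. ΔE = E₁ − E₂ = 0.4448 m.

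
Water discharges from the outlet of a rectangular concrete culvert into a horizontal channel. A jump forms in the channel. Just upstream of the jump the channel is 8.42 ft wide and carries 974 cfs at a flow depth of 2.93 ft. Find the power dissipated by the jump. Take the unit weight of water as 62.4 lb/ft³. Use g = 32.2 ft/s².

q = Q/b = 974/8.42 = 116 ft²/s; V₁ = q/y₁ = 39.5 ft/s. Fr₁ = V₁/√(g·y₁) = 4.06.
Bélanger equation: y₂/y₁ = ½[√(1 + 8Fr₁²) − 1] = ½[√133.2 − 1] = 5.27.
y₂ = 5.27 × 2.93 = 15.4 ft.
Head loss: ΔE = (y₂ − y₁)³/(4y₁y₂) = (15.4 − 2.93)³/(4×2.93×15.4) = 1958/181 = 10.8 ft.
P = γ·Q·ΔE/550 = 62.4 × 974 × 10.8 / 550 = 1196 hp.

P = 1196 hp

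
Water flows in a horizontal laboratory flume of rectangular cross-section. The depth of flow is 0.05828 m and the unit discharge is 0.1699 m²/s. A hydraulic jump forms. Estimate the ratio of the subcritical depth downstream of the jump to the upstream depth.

V₁ = q/y₁ = 0.1699/0.05828 = 2.915 m/s. Fr₁ = V₁/√(g·y₁) = 2.915/√(9.81×0.05828) = 3.855.
Conjugate-depth relation: y₂/y₁ = ½[√(1 + 8Fr₁²) − 1] = ½[√119.92 − 1] = 4.975.

y₂/y₁ = 4.975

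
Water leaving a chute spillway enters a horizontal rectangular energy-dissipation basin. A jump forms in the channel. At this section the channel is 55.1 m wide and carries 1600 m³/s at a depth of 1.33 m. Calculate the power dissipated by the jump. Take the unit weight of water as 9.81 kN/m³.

q = Q/b = 1600/55.1 = 29.0 m²/s; V₁ = q/y₁ = 21.8 m/s. Fr₁ = V₁/√(g·y₁) = 6.04.
Conjugate-depth relation: y₂/y₁ = ½[√(1 + 8Fr₁²) − 1] = ½[√293.3 − 1] = 8.06.
y₂ = 8.06 × 1.33 = 10.7 m.
Head loss: ΔE = (y₂ − y₁)³/(4y₁y₂) = (10.7 − 1.33)³/(4×1.33×10.7) = 829/57.0 = 14.5 m.
P = γ·Q·ΔE = 9.81 × 1600 × 14.5 = 228044 kW.

P = 228044 kW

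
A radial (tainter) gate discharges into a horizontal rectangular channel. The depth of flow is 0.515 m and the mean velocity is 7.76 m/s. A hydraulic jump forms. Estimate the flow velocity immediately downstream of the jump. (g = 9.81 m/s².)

Fr₁ = V₁/√(g·y₁) = 7.76/√(9.81×0.515) = 3.45.
By Bélanger, y₂/y₁ = ½[√(1 + 8Fr₁²) − 1] = ½[√96.35 − 1] = 4.41.
y₂ = 4.41 × 0.515 = 2.27 m.
q = V₁·y₁ = 7.76 × 0.515 = 4.00 m²/s.
V₂ = q/y₂ = 4.00/2.27 = 1.76 m/s.

V₂ = 1.76 m/s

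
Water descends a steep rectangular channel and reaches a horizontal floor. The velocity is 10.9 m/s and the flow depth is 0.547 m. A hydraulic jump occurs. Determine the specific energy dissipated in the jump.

Fr₁ = V₁/√(g·y₁) = 10.9/√(9.81×0.547) = 4.71.
Sequent-depth ratio: y₂/y₁ = ½[√(1 + 8Fr₁²) − 1] = ½[√178.1 − 1] = 6.17.
y₂ = 6.17 × 0.547 = 3.38 m.
Head loss: ΔE = (y₂ − y₁)³/(4y₁y₂) = (3.38 − 0.547)³/(4×0.547×3.38) = 22.7/7.39 = 3.07 m.

ΔE = 3.07 m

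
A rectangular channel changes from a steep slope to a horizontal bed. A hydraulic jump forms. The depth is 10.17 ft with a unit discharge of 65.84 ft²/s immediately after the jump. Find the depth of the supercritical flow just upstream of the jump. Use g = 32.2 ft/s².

V₂ = q/y₂ = 65.84/10.17 = 6.474 ft/s; Fr₂ = V₂/√(g·y₂) = 0.3578.
The Bélanger relation is symmetric: y₁/y₂ = ½[√(1 + 8Fr₂²) − 1] = ½[√2.0239 − 1] = 0.2113.
y₁ = 0.2113 × 10.17 = 2.149 ft.

y₁ = 2.149 ft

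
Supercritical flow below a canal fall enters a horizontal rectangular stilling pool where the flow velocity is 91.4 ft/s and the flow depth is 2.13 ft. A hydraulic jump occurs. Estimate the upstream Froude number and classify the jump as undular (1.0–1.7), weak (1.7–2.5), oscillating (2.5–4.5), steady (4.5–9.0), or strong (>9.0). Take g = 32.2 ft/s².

Fr₁ = 11.0; strong jump

Fr₁ = V₁/√(g·y₁) = 91.4/√(32.2×2.13) = 11.0.
Fr₁ = 11.0 lies in the strong range.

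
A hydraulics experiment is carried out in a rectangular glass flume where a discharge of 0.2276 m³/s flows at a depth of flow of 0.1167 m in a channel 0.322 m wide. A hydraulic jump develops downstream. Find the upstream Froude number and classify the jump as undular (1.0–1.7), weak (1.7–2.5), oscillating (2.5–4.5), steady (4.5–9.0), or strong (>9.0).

q = Q/b = 0.2276/0.322 = 0.7068 m²/s; V₁ = q/y₁ = 6.057 m/s. Fr₁ = V₁/√(g·y₁) = 5.661.
Fr₁ = 5.661 lies in the steady range.

Fr₁ = 5.661; steady jump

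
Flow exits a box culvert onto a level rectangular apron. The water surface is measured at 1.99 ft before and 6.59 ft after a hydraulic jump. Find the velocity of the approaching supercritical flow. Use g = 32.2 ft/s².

For a rectangular channel the momentum equation gives q² = ½·g·y₁·y₂·(y₁ + y₂) = ½×32.2×1.99×6.59×8.58 = 1812.
q = √1812 = 42.6 ft²/s.
V₁ = q/y₁ = 42.6/1.99 = 21.4 ft/s.

V₁ = 21.4 ft/s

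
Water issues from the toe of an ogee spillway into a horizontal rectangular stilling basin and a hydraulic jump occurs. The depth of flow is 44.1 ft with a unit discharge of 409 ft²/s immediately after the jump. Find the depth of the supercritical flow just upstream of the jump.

V₂ = q/y₂ = 409/44.1 = 9.27 ft/s; Fr₂ = V₂/√(g·y₂) = 0.246.
The Bélanger relation is symmetric: y₁/y₂ = ½[√(1 + 8Fr₂²) − 1] = ½[√1.485 − 1] = 0.109.
y₁ = 0.109 × 44.1 = 4.82 ft.

y₁ = 4.82 ft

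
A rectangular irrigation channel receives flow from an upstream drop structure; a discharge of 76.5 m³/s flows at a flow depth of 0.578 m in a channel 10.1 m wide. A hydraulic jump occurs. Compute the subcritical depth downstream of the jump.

y₂ = 4.22 m

q = Q/b = 76.5/10.1 = 7.57 m²/s; V₁ = q/y₁ = 13.1 m/s. Fr₁ = V₁/√(g·y₁) = 5.50.
From the momentum equation for a rectangular channel, y₂/y₁ = ½[√(1 + 8Fr₁²) − 1] = ½[√243.3 − 1] = 7.30.
y₂ = 7.30 × 0.578 = 4.22 m.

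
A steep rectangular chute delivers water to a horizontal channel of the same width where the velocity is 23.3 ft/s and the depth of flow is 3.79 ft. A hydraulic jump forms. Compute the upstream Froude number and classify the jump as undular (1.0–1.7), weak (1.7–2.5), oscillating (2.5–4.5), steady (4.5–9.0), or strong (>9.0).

Fr₁ = 2.11; weak jump

Fr₁ = V₁/√(g·y₁) = 23.3/√(32.2×3.79) = 2.11.
Fr₁ = 2.11 lies in the weak range.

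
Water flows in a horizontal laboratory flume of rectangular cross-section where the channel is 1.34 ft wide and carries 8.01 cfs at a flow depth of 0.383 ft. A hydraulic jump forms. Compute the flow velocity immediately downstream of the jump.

V₂ = 2.69 ft/s

q = Q/b = 8.01/1.34 = 5.98 ft²/s; V₁ = q/y₁ = 15.6 ft/s. Fr₁ = V₁/√(g·y₁) = 4.44.
From the momentum equation for a rectangular channel, y₂/y₁ = ½[√(1 + 8Fr₁²) − 1] = ½[√159.0 − 1] = 5.81.
y₂ = 5.81 × 0.383 = 2.22 ft.
V₂ = q/y₂ = 5.98/2.22 = 2.69 ft/s.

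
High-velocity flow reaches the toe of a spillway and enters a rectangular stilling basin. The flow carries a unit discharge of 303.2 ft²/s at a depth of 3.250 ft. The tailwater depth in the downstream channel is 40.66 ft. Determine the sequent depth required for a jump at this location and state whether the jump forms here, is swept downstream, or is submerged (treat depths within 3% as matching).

V₁ = q/y₁ = 303.2/3.250 = 93.29 ft/s. Fr₁ = V₁/√(g·y₁) = 93.29/√(32.2×3.250) = 9.120.
From the momentum equation for a rectangular channel, y₂/y₁ = ½[√(1 + 8Fr₁²) − 1] = ½[√666.34 − 1] = 12.41.
y₂ = 12.41 × 3.250 = 40.32 ft.
Tailwater y_tw = 40.66 ft: y_tw ≈ y₂, so the jump forms here.

y₂ = 40.32 ft; the jump forms here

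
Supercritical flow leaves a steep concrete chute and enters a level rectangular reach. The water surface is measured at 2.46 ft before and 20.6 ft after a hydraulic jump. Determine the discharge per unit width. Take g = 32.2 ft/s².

For a rectangular channel the momentum equation gives q² = ½·g·y₁·y₂·(y₁ + y₂) = ½×32.2×2.46×20.6×23.1 = 18814.
q = √18814 = 137 ft²/s.

q = 137 ft²/s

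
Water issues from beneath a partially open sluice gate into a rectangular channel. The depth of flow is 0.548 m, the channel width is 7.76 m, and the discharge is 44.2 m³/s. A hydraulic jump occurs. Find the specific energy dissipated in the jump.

q = Q/b = 44.2/7.76 = 5.70 m²/s; V₁ = q/y₁ = 10.4 m/s. Fr₁ = V₁/√(g·y₁) = 4.48.
Conjugate-depth relation: y₂/y₁ = ½[√(1 + 8Fr₁²) − 1] = ½[√161.8 − 1] = 5.86.
y₂ = 5.86 × 0.548 = 3.21 m.
Head loss: ΔE = (y₂ − y₁)³/(4y₁y₂) = (3.21 − 0.548)³/(4×0.548×3.21) = 18.9/7.04 = 2.68 m.

ΔE = 2.68 m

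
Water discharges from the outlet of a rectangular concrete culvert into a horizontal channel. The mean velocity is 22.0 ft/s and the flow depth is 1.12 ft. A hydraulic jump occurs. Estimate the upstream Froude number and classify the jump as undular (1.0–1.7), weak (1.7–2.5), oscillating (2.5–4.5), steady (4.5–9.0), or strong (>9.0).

Fr₁ = V₁/√(g·y₁) = 22.0/√(32.2×1.12) = 3.66.
Fr₁ = 3.66 lies in the oscillating range.

Fr₁ = 3.66; oscillating jump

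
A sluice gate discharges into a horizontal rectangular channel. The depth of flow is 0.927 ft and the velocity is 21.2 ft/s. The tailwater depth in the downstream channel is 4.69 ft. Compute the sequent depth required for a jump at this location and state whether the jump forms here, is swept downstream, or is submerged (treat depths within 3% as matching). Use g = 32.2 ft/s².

Fr₁ = V₁/√(g·y₁) = 21.2/√(32.2×0.927) = 3.88.
From the momentum equation for a rectangular channel, y₂/y₁ = ½[√(1 + 8Fr₁²) − 1] = ½[√121.5 − 1] = 5.01.
y₂ = 5.01 × 0.927 = 4.64 ft.
Tailwater y_tw = 4.69 ft: y_tw ≈ y₂, so the jump forms here.

y₂ = 4.64 ft; the jump forms here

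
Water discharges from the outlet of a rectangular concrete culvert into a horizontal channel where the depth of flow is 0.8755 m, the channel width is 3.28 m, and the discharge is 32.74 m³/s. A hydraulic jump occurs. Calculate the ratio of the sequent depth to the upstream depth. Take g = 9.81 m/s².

y₂/y₁ = 5.024

q = Q/b = 32.74/3.28 = 9.982 m²/s; V₁ = q/y₁ = 11.40 m/s. Fr₁ = V₁/√(g·y₁) = 3.890.
Bélanger equation: y₂/y₁ = ½[√(1 + 8Fr₁²) − 1] = ½[√122.08 − 1] = 5.024.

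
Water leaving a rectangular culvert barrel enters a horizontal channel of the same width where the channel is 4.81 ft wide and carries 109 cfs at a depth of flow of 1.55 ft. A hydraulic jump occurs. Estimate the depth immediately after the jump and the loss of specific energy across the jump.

y₂ = 3.83 ft; ΔE = 0.498 ft

q = Q/b = 109/4.81 = 22.7 ft²/s; V₁ = q/y₁ = 14.6 ft/s. Fr₁ = V₁/√(g·y₁) = 2.07.
By Bélanger, y₂/y₁ = ½[√(1 + 8Fr₁²) − 1] = ½[√35.26 − 1] = 2.47.
y₂ = 2.47 × 1.55 = 3.83 ft.
Head loss: ΔE = (y₂ − y₁)³/(4y₁y₂) = (3.83 − 1.55)³/(4×1.55×3.83) = 11.8/23.7 = 0.498 ft.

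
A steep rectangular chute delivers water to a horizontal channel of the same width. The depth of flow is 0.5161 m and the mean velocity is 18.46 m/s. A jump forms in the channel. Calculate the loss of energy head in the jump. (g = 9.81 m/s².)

Fr₁ = V₁/√(g·y₁) = 18.46/√(9.81×0.5161) = 8.204.
Sequent-depth ratio: y₂/y₁ = ½[√(1 + 8Fr₁²) − 1] = ½[√539.46 − 1] = 11.11.
y₂ = 11.11 × 0.5161 = 5.735 m.
Head loss: ΔE = (y₂ − y₁)³/(4y₁y₂) = (5.735 − 0.5161)³/(4×0.5161×5.735) = 142.2/11.84 = 12.01 m.

ΔE = 12.01 m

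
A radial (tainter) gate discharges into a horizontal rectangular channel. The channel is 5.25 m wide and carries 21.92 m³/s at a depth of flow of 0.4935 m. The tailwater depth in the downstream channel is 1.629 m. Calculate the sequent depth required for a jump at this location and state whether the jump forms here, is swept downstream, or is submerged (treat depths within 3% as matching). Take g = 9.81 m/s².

y₂ = 2.448 m; the jump is swept downstream

q = Q/b = 21.92/5.25 = 4.175 m²/s; V₁ = q/y₁ = 8.460 m/s. Fr₁ = V₁/√(g·y₁) = 3.845.
Sequent-depth ratio: y₂/y₁ = ½[√(1 + 8Fr₁²) − 1] = ½[√119.28 − 1] = 4.961.
y₂ = 4.961 × 0.4935 = 2.448 m.
Tailwater y_tw = 1.629 m: y_tw < y₂, so the jump is swept downstream.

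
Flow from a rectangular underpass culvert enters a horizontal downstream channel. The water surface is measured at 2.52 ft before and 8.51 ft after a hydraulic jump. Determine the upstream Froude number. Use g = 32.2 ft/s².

Fr₁ = 2.72

For a rectangular channel the momentum equation gives q² = ½·g·y₁·y₂·(y₁ + y₂) = ½×32.2×2.52×8.51×11.0 = 3808.
q = √3808 = 61.7 ft²/s.
V₁ = q/y₁ = 24.5 ft/s; Fr₁ = V₁/√(g·y₁) = 2.72.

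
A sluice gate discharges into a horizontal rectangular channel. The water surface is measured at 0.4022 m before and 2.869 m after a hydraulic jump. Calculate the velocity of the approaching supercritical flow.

V₁ = 10.70 m/s

For a rectangular channel the momentum equation gives q² = ½·g·y₁·y₂·(y₁ + y₂) = ½×9.81×0.4022×2.869×3.271 = 18.51.
q = √18.51 = 4.303 m²/s.
V₁ = q/y₁ = 4.303/0.4022 = 10.70 m/s.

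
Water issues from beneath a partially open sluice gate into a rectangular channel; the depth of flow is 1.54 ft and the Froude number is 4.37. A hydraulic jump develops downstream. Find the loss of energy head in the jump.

ΔE = 7.01 ft

Fr₁ = 4.37 (given).
From the momentum equation for a rectangular channel, y₂/y₁ = ½[√(1 + 8Fr₁²) − 1] = ½[√153.8 − 1] = 5.70.
y₂ = 5.70 × 1.54 = 8.78 ft.
Head loss: ΔE = (y₂ − y₁)³/(4y₁y₂) = (8.78 − 1.54)³/(4×1.54×8.78) = 379/54.1 = 7.01 ft.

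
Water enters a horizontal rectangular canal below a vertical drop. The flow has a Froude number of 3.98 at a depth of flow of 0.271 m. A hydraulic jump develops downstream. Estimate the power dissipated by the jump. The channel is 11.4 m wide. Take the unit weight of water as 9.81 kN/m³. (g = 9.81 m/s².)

Fr₁ = 3.98 (given).
Conjugate-depth relation: y₂/y₁ = ½[√(1 + 8Fr₁²) − 1] = ½[√127.7 − 1] = 5.15.
y₂ = 5.15 × 0.271 = 1.40 m.
V₁ = Fr₁·√(g·y₁) = 3.98×√(9.81×0.271) = 6.49 m/s; q = V₁·y₁ = 1.76 m²/s. V₂ = q/y₂ = 1.76/1.40 = 1.26 m/s. E₁ = y₁ + V₁²/2g = 2.42 m; E₂ = y₂ + V₂²/2g = 1.48 m. ΔE = E₁ − E₂ = 0.941 m.
Q = q·b = 1.76 × 11.4 = 20.0 m³/s. P = γ·Q·ΔE = 9.81 × 20.0 × 0.941 = 185 kW.

P = 185 kW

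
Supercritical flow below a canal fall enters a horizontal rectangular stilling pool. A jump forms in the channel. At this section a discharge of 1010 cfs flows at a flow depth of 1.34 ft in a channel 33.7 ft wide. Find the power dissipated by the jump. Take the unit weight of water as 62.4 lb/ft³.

P = 330 hp

q = Q/b = 1010/33.7 = 30.0 ft²/s; V₁ = q/y₁ = 22.4 ft/s. Fr₁ = V₁/√(g·y₁) = 3.40.
By Bélanger, y₂/y₁ = ½[√(1 + 8Fr₁²) − 1] = ½[√93.75 − 1] = 4.34.
y₂ = 4.34 × 1.34 = 5.82 ft.
Head loss: ΔE = (y₂ − y₁)³/(4y₁y₂) = (5.82 − 1.34)³/(4×1.34×5.82) = 89.7/31.2 = 2.88 ft.
P = γ·Q·ΔE/550 = 62.4 × 1010 × 2.88 / 550 = 330 hp.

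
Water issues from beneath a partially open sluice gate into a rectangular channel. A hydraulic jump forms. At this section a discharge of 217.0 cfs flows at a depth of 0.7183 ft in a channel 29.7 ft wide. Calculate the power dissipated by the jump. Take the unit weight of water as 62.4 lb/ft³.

q = Q/b = 217.0/29.7 = 7.306 ft²/s; V₁ = q/y₁ = 10.17 ft/s. Fr₁ = V₁/√(g·y₁) = 2.115.
Bélanger equation: y₂/y₁ = ½[√(1 + 8Fr₁²) − 1] = ½[√36.787 − 1] = 2.533.
y₂ = 2.533 × 0.7183 = 1.819 ft.
Head loss: ΔE = (y₂ − y₁)³/(4y₁y₂) = (1.819 − 0.7183)³/(4×0.7183×1.819) = 1.334/5.227 = 0.2553 ft.
P = γ·Q·ΔE/550 = 62.4 × 217.0 × 0.2553 / 550 = 6.284 hp.

P = 6.284 hp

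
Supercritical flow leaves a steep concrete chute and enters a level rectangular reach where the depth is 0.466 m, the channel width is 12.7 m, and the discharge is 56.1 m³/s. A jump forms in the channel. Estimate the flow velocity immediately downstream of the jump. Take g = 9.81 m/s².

q = Q/b = 56.1/12.7 = 4.42 m²/s; V₁ = q/y₁ = 9.48 m/s. Fr₁ = V₁/√(g·y₁) = 4.43.
Sequent-depth ratio: y₂/y₁ = ½[√(1 + 8Fr₁²) − 1] = ½[√158.2 − 1] = 5.79.
y₂ = 5.79 × 0.466 = 2.70 m.
V₂ = q/y₂ = 4.42/2.70 = 1.64 m/s.

V₂ = 1.64 m/s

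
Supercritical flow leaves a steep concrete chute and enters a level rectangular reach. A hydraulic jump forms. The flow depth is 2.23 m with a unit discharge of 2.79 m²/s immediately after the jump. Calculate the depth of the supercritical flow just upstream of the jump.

y₁ = 0.283 m

V₂ = q/y₂ = 2.79/2.23 = 1.25 m/s; Fr₂ = V₂/√(g·y₂) = 0.267.
The Bélanger relation is symmetric: y₁/y₂ = ½[√(1 + 8Fr₂²) − 1] = ½[√1.572 − 1] = 0.127.
y₁ = 0.127 × 2.23 = 0.283 m.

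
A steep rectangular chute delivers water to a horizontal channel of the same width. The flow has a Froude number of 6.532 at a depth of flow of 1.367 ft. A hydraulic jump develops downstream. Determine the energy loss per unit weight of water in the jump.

Fr₁ = 6.532 (given).
Sequent-depth ratio: y₂/y₁ = ½[√(1 + 8Fr₁²) − 1] = ½[√342.34 − 1] = 8.751.
y₂ = 8.751 × 1.367 = 11.96 ft.
Head loss: ΔE = (y₂ − y₁)³/(4y₁y₂) = (11.96 − 1.367)³/(4×1.367×11.96) = 1190/65.41 = 18.19 ft.

ΔE = 18.19 ft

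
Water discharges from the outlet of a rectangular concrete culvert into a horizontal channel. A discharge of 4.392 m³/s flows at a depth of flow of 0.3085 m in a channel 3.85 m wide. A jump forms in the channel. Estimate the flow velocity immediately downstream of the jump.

V₂ = 1.452 m/s

q = Q/b = 4.392/3.85 = 1.141 m²/s; V₁ = q/y₁ = 3.698 m/s. Fr₁ = V₁/√(g·y₁) = 2.126.
Sequent-depth ratio: y₂/y₁ = ½[√(1 + 8Fr₁²) − 1] = ½[√37.146 − 1] = 2.547.
y₂ = 2.547 × 0.3085 = 0.7859 m.
V₂ = q/y₂ = 1.141/0.7859 = 1.452 m/s.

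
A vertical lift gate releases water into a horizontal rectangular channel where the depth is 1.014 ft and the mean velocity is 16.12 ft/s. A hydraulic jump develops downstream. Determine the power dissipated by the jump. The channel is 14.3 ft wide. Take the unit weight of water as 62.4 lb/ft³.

P = 30.59 hp

Fr₁ = V₁/√(g·y₁) = 16.12/√(32.2×1.014) = 2.821.
Sequent-depth ratio: y₂/y₁ = ½[√(1 + 8Fr₁²) − 1] = ½[√64.669 − 1] = 3.521.
y₂ = 3.521 × 1.014 = 3.570 ft.
q = V₁·y₁ = 16.12 × 1.014 = 16.35 ft²/s. V₂ = q/y₂ = 16.35/3.570 = 4.578 ft/s. E₁ = y₁ + V₁²/2g = 5.049 ft; E₂ = y₂ + V₂²/2g = 3.896 ft. ΔE = E₁ − E₂ = 1.153 ft.
Q = q·b = 16.35 × 14.3 = 233.7 cfs. P = γ·Q·ΔE/550 = 62.4 × 233.7 × 1.153 / 550 = 30.59 hp.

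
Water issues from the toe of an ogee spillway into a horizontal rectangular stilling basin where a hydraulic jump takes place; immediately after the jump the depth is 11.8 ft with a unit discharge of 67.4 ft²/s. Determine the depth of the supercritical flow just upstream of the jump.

y₁ = 1.76 ft

V₂ = q/y₂ = 67.4/11.8 = 5.71 ft/s; Fr₂ = V₂/√(g·y₂) = 0.293.
The Bélanger relation is symmetric: y₁/y₂ = ½[√(1 + 8Fr₂²) − 1] = ½[√1.687 − 1] = 0.149.
y₁ = 0.149 × 11.8 = 1.76 ft.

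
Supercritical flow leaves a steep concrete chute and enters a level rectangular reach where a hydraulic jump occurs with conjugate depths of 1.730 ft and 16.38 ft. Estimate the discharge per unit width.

q = 90.90 ft²/s

For a rectangular channel the momentum equation gives q² = ½·g·y₁·y₂·(y₁ + y₂) = ½×32.2×1.730×16.38×18.11 = 8262.
q = √8262 = 90.90 ft²/s.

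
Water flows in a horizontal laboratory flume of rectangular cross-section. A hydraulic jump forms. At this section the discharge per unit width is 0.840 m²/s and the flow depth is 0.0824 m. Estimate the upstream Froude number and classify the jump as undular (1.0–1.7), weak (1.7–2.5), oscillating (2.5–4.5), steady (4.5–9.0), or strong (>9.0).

V₁ = q/y₁ = 0.840/0.0824 = 10.2 m/s. Fr₁ = V₁/√(g·y₁) = 10.2/√(9.81×0.0824) = 11.3.
Fr₁ = 11.3 lies in the strong range.

Fr₁ = 11.3; strong jump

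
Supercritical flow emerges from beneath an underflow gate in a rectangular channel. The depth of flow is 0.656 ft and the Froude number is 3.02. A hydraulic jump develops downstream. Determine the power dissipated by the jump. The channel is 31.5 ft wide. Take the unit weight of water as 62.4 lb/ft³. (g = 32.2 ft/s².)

Fr₁ = 3.02 (given).
Bélanger equation: y₂/y₁ = ½[√(1 + 8Fr₁²) − 1] = ½[√73.96 − 1] = 3.80.
y₂ = 3.80 × 0.656 = 2.49 ft.
Head loss: ΔE = (y₂ − y₁)³/(4y₁y₂) = (2.49 − 0.656)³/(4×0.656×2.49) = 6.20/6.54 = 0.947 ft.
V₁ = Fr₁·√(g·y₁) = 3.02×√(32.2×0.656) = 13.9 ft/s; q = V₁·y₁ = 9.11 ft²/s. Q = q·b = 9.11 × 31.5 = 287 cfs. P = γ·Q·ΔE/550 = 62.4 × 287 × 0.947 / 550 = 30.8 hp.

P = 30.8 hp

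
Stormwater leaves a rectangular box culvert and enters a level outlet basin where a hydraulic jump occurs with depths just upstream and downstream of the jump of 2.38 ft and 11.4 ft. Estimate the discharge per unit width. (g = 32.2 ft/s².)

q = 77.6 ft²/s

For a rectangular channel the momentum equation gives q² = ½·g·y₁·y₂·(y₁ + y₂) = ½×32.2×2.38×11.4×13.8 = 6019.
q = √6019 = 77.6 ft²/s.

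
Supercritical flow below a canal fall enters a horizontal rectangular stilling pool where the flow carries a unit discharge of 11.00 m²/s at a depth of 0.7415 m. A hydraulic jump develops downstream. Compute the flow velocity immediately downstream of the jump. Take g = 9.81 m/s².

V₂ = 2.034 m/s

V₁ = q/y₁ = 11.00/0.7415 = 14.83 m/s. Fr₁ = V₁/√(g·y₁) = 14.83/√(9.81×0.7415) = 5.500.
From the momentum equation for a rectangular channel, y₂/y₁ = ½[√(1 + 8Fr₁²) − 1] = ½[√243.03 − 1] = 7.295.
y₂ = 7.295 × 0.7415 = 5.409 m.
V₂ = q/y₂ = 11.00/5.409 = 2.034 m/s.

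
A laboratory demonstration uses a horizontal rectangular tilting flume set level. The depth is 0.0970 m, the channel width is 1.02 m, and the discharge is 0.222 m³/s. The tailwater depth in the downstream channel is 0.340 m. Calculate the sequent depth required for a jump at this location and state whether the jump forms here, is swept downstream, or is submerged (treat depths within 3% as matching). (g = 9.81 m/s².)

q = Q/b = 0.222/1.02 = 0.218 m²/s; V₁ = q/y₁ = 2.24 m/s. Fr₁ = V₁/√(g·y₁) = 2.30.
Conjugate-depth relation: y₂/y₁ = ½[√(1 + 8Fr₁²) − 1] = ½[√43.33 − 1] = 2.79.
y₂ = 2.79 × 0.0970 = 0.271 m.
Tailwater y_tw = 0.340 m: y_tw > y₂, so the jump is submerged.

y₂ = 0.271 m; the jump is submerged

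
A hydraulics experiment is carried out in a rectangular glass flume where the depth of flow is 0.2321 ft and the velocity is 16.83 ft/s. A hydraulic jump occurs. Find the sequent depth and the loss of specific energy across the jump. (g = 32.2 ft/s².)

Fr₁ = V₁/√(g·y₁) = 16.83/√(32.2×0.2321) = 6.156.
Conjugate-depth relation: y₂/y₁ = ½[√(1 + 8Fr₁²) − 1] = ½[√304.20 − 1] = 8.221.
y₂ = 8.221 × 0.2321 = 1.908 ft.
q = V₁·y₁ = 16.83 × 0.2321 = 3.906 ft²/s. V₂ = q/y₂ = 3.906/1.908 = 2.047 ft/s. E₁ = y₁ + V₁²/2g = 4.630 ft; E₂ = y₂ + V₂²/2g = 1.973 ft. ΔE = E₁ − E₂ = 2.657 ft.

y₂ = 1.908 ft; ΔE = 2.657 ft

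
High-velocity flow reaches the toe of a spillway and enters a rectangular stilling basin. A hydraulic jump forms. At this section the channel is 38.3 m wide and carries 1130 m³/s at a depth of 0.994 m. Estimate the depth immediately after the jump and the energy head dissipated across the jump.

y₂ = 12.9 m; ΔE = 32.8 m

q = Q/b = 1130/38.3 = 29.5 m²/s; V₁ = q/y₁ = 29.7 m/s. Fr₁ = V₁/√(g·y₁) = 9.51.
By Bélanger, y₂/y₁ = ½[√(1 + 8Fr₁²) − 1] = ½[√723.8 − 1] = 13.0.
y₂ = 13.0 × 0.994 = 12.9 m.
V₂ = q/y₂ = 29.5/12.9 = 2.29 m/s. E₁ = y₁ + V₁²/2g = 45.9 m; E₂ = y₂ + V₂²/2g = 13.1 m. ΔE = E₁ − E₂ = 32.8 m.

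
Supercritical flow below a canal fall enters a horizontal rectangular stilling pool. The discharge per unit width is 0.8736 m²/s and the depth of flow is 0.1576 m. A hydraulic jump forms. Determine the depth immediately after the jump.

V₁ = q/y₁ = 0.8736/0.1576 = 5.543 m/s. Fr₁ = V₁/√(g·y₁) = 5.543/√(9.81×0.1576) = 4.458.
By Bélanger, y₂/y₁ = ½[√(1 + 8Fr₁²) − 1] = ½[√159.99 − 1] = 5.824.
y₂ = 5.824 × 0.1576 = 0.9179 m.

y₂ = 0.9179 m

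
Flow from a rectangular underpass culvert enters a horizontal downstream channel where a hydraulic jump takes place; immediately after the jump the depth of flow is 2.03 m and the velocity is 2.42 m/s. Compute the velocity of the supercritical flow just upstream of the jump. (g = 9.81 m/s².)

V₁ = 5.82 m/s

Fr₂ = V₂/√(g·y₂) = 2.42/√(9.81×2.03) = 0.542.
Applying the sequent-depth relation in reverse, y₁/y₂ = ½[√(1 + 8Fr₂²) − 1] = ½[√3.353 − 1] = 0.416.
y₁ = 0.416 × 2.03 = 0.843 m.
V₁ = q/y₁ = 4.91/0.843 = 5.82 m/s.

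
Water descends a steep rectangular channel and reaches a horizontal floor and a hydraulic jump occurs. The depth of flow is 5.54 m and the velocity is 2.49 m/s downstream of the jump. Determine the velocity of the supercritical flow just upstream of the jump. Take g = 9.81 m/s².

V₁ = 13.0 m/s

Fr₂ = V₂/√(g·y₂) = 2.49/√(9.81×5.54) = 0.338.
From the momentum equation (using Fr₂), y₁/y₂ = ½[√(1 + 8Fr₂²) − 1] = ½[√1.913 − 1] = 0.191.
y₁ = 0.191 × 5.54 = 1.06 m.
V₁ = q/y₁ = 13.8/1.06 = 13.0 m/s.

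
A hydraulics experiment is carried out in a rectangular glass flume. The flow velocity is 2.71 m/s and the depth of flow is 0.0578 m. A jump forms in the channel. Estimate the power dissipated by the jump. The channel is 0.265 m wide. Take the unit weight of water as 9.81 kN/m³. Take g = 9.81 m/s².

Fr₁ = V₁/√(g·y₁) = 2.71/√(9.81×0.0578) = 3.60.
By Bélanger, y₂/y₁ = ½[√(1 + 8Fr₁²) − 1] = ½[√104.6 − 1] = 4.61.
y₂ = 4.61 × 0.0578 = 0.267 m.
q = V₁·y₁ = 2.71 × 0.0578 = 0.157 m²/s. V₂ = q/y₂ = 0.157/0.267 = 0.587 m/s. E₁ = y₁ + V₁²/2g = 0.432 m; E₂ = y₂ + V₂²/2g = 0.284 m. ΔE = E₁ − E₂ = 0.148 m.
Q = q·b = 0.157 × 0.265 = 0.0415 m³/s. P = γ·Q·ΔE = 9.81 × 0.0415 × 0.148 = 0.0602 kW.

P = 0.0602 kW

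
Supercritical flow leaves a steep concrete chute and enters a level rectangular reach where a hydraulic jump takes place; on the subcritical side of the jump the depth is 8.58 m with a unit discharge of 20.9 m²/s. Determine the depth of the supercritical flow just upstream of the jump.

V₂ = q/y₂ = 20.9/8.58 = 2.44 m/s; Fr₂ = V₂/√(g·y₂) = 0.266.
The Bélanger relation is symmetric: y₁/y₂ = ½[√(1 + 8Fr₂²) − 1] = ½[√1.564 − 1] = 0.125.
y₁ = 0.125 × 8.58 = 1.08 m.

y₁ = 1.08 m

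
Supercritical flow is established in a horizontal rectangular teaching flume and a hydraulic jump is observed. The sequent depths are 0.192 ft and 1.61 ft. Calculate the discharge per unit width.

q = 2.99 ft²/s

For a rectangular channel the momentum equation gives q² = ½·g·y₁·y₂·(y₁ + y₂) = ½×32.2×0.192×1.61×1.80 = 8.97.
q = √8.97 = 2.99 ft²/s.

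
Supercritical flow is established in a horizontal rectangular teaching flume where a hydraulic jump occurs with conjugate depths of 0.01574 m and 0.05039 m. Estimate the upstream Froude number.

Fr₁ = 2.593

For a rectangular channel the momentum equation gives q² = ½·g·y₁·y₂·(y₁ + y₂) = ½×9.81×0.01574×0.05039×0.06613 = 0.0002573.
q = √0.0002573 = 0.01604 m²/s.
V₁ = q/y₁ = 1.019 m/s; Fr₁ = V₁/√(g·y₁) = 2.593.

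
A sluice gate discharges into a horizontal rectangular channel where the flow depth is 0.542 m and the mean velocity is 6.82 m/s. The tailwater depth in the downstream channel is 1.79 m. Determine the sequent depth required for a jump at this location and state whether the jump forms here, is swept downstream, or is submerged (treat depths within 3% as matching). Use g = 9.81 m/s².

Fr₁ = V₁/√(g·y₁) = 6.82/√(9.81×0.542) = 2.96.
Sequent-depth ratio: y₂/y₁ = ½[√(1 + 8Fr₁²) − 1] = ½[√70.98 − 1] = 3.71.
y₂ = 3.71 × 0.542 = 2.01 m.
Tailwater y_tw = 1.79 m: y_tw < y₂, so the jump is swept downstream.

y₂ = 2.01 m; the jump is swept downstream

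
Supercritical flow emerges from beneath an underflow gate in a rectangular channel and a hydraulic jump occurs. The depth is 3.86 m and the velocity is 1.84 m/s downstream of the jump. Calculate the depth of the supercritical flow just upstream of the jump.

Fr₂ = V₂/√(g·y₂) = 1.84/√(9.81×3.86) = 0.299.
Since the conjugate-depth ratio holds either way, y₁/y₂ = ½[√(1 + 8Fr₂²) − 1] = ½[√1.715 − 1] = 0.155.
y₁ = 0.155 × 3.86 = 0.598 m.

y₁ = 0.598 m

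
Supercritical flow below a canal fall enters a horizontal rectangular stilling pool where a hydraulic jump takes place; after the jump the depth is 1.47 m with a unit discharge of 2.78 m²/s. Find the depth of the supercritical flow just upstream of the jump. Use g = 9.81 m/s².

V₂ = q/y₂ = 2.78/1.47 = 1.89 m/s; Fr₂ = V₂/√(g·y₂) = 0.498.
Since the conjugate-depth ratio holds either way, y₁/y₂ = ½[√(1 + 8Fr₂²) − 1] = ½[√2.984 − 1] = 0.364.
y₁ = 0.364 × 1.47 = 0.535 m.

y₁ = 0.535 m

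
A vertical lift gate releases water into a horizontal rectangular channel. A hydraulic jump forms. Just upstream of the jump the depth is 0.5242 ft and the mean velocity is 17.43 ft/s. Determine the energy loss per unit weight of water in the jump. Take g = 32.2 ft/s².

ΔE = 2.193 ft

Fr₁ = V₁/√(g·y₁) = 17.43/√(32.2×0.5242) = 4.242.
Sequent-depth ratio: y₂/y₁ = ½[√(1 + 8Fr₁²) − 1] = ½[√144.99 − 1] = 5.521.
y₂ = 5.521 × 0.5242 = 2.894 ft.
q = V₁·y₁ = 17.43 × 0.5242 = 9.137 ft²/s. V₂ = q/y₂ = 9.137/2.894 = 3.157 ft/s. E₁ = y₁ + V₁²/2g = 5.242 ft; E₂ = y₂ + V₂²/2g = 3.049 ft. ΔE = E₁ − E₂ = 2.193 ft.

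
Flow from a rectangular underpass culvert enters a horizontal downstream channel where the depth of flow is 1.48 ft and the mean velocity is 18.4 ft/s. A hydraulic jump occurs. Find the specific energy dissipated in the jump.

Fr₁ = V₁/√(g·y₁) = 18.4/√(32.2×1.48) = 2.67.
From the momentum equation for a rectangular channel, y₂/y₁ = ½[√(1 + 8Fr₁²) − 1] = ½[√57.83 − 1] = 3.30.
y₂ = 3.30 × 1.48 = 4.89 ft.
Head loss: ΔE = (y₂ − y₁)³/(4y₁y₂) = (4.89 − 1.48)³/(4×1.48×4.89) = 39.6/28.9 = 1.37 ft.

ΔE = 1.37 ft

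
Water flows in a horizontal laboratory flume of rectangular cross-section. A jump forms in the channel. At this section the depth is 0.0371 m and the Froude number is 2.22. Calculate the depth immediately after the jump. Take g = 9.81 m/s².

y₂ = 0.0994 m

Fr₁ = 2.22 (given).
Sequent-depth ratio: y₂/y₁ = ½[√(1 + 8Fr₁²) − 1] = ½[√40.43 − 1] = 2.68.
y₂ = 2.68 × 0.0371 = 0.0994 m.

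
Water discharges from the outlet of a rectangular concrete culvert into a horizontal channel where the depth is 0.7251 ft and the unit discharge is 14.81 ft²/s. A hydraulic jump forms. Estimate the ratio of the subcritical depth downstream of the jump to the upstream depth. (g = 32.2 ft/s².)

V₁ = q/y₁ = 14.81/0.7251 = 20.42 ft/s. Fr₁ = V₁/√(g·y₁) = 20.42/√(32.2×0.7251) = 4.227.
Conjugate-depth relation: y₂/y₁ = ½[√(1 + 8Fr₁²) − 1] = ½[√143.94 − 1] = 5.499.

y₂/y₁ = 5.499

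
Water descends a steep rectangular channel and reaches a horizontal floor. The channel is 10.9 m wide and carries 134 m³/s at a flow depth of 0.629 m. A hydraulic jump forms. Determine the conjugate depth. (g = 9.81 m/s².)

q = Q/b = 134/10.9 = 12.3 m²/s; V₁ = q/y₁ = 19.5 m/s. Fr₁ = V₁/√(g·y₁) = 7.87.
By Bélanger, y₂/y₁ = ½[√(1 + 8Fr₁²) − 1] = ½[√496.3 − 1] = 10.6.
y₂ = 10.6 × 0.629 = 6.69 m.

y₂ = 6.69 m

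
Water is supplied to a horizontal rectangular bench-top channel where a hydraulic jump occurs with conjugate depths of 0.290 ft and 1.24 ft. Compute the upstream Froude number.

Fr₁ = 3.36

For a rectangular channel the momentum equation gives q² = ½·g·y₁·y₂·(y₁ + y₂) = ½×32.2×0.290×1.24×1.53 = 8.86.
q = √8.86 = 2.98 ft²/s.
V₁ = q/y₁ = 10.3 ft/s; Fr₁ = V₁/√(g·y₁) = 3.36.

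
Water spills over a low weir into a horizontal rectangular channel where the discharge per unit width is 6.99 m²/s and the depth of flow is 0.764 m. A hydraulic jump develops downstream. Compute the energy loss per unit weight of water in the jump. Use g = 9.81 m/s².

ΔE = 1.55 m

V₁ = q/y₁ = 6.99/0.764 = 9.15 m/s. Fr₁ = V₁/√(g·y₁) = 9.15/√(9.81×0.764) = 3.34.
Sequent-depth ratio: y₂/y₁ = ½[√(1 + 8Fr₁²) − 1] = ½[√90.35 − 1] = 4.25.
y₂ = 4.25 × 0.764 = 3.25 m.
V₂ = q/y₂ = 6.99/3.25 = 2.15 m/s. E₁ = y₁ + V₁²/2g = 5.03 m; E₂ = y₂ + V₂²/2g = 3.48 m. ΔE = E₁ − E₂ = 1.55 m.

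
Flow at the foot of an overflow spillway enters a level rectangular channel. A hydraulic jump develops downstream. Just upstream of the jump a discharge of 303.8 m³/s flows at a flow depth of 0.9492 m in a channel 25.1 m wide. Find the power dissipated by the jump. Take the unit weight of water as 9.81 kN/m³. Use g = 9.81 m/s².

q = Q/b = 303.8/25.1 = 12.10 m²/s; V₁ = q/y₁ = 12.75 m/s. Fr₁ = V₁/√(g·y₁) = 4.179.
Sequent-depth ratio: y₂/y₁ = ½[√(1 + 8Fr₁²) − 1] = ½[√140.69 − 1] = 5.431.
y₂ = 5.431 × 0.9492 = 5.155 m.
V₂ = q/y₂ = 12.10/5.155 = 2.348 m/s. E₁ = y₁ + V₁²/2g = 9.237 m; E₂ = y₂ + V₂²/2g = 5.436 m. ΔE = E₁ − E₂ = 3.801 m.
P = γ·Q·ΔE = 9.81 × 303.8 × 3.801 = 11327 kW.

P = 11327 kW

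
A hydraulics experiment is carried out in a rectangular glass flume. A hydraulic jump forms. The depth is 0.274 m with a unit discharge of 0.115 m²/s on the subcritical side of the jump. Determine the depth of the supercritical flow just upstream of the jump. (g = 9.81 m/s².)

V₂ = q/y₂ = 0.115/0.274 = 0.420 m/s; Fr₂ = V₂/√(g·y₂) = 0.256.
Applying the sequent-depth relation in reverse, y₁/y₂ = ½[√(1 + 8Fr₂²) − 1] = ½[√1.524 − 1] = 0.117.
y₁ = 0.117 × 0.274 = 0.0321 m.

y₁ = 0.0321 m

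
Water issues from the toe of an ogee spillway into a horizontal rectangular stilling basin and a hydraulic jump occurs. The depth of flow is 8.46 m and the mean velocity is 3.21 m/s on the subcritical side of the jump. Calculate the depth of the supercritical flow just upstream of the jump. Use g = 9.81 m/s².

Fr₂ = V₂/√(g·y₂) = 3.21/√(9.81×8.46) = 0.352.
Since the conjugate-depth ratio holds either way, y₁/y₂ = ½[√(1 + 8Fr₂²) − 1] = ½[√1.993 − 1] = 0.206.
y₁ = 0.206 × 8.46 = 1.74 m.

y₁ = 1.74 m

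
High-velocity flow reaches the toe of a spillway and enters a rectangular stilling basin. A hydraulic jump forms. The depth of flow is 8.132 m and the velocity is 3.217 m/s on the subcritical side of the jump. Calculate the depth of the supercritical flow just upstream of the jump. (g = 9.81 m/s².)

Fr₂ = V₂/√(g·y₂) = 3.217/√(9.81×8.132) = 0.3602.
From the momentum equation (using Fr₂), y₁/y₂ = ½[√(1 + 8Fr₂²) − 1] = ½[√2.0378 − 1] = 0.2138.
y₁ = 0.2138 × 8.132 = 1.738 m.

y₁ = 1.738 m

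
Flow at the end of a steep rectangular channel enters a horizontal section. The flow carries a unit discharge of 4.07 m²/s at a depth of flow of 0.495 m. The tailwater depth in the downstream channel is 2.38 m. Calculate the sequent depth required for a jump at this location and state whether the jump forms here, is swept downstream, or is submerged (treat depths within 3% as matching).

V₁ = q/y₁ = 4.07/0.495 = 8.22 m/s. Fr₁ = V₁/√(g·y₁) = 8.22/√(9.81×0.495) = 3.73.
By Bélanger, y₂/y₁ = ½[√(1 + 8Fr₁²) − 1] = ½[√112.4 − 1] = 4.80.
y₂ = 4.80 × 0.495 = 2.38 m.
Tailwater y_tw = 2.38 m: y_tw ≈ y₂, so the jump forms here.

y₂ = 2.38 m; the jump forms here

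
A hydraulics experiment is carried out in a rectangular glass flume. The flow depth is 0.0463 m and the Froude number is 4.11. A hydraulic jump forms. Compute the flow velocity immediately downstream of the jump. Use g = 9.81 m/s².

Fr₁ = 4.11 (given).
From the momentum equation for a rectangular channel, y₂/y₁ = ½[√(1 + 8Fr₁²) − 1] = ½[√136.1 − 1] = 5.33.
y₂ = 5.33 × 0.0463 = 0.247 m.
V₁ = Fr₁·√(g·y₁) = 4.11×√(9.81×0.0463) = 2.77 m/s; q = V₁·y₁ = 0.128 m²/s.
V₂ = q/y₂ = 0.128/0.247 = 0.519 m/s.

V₂ = 0.519 m/s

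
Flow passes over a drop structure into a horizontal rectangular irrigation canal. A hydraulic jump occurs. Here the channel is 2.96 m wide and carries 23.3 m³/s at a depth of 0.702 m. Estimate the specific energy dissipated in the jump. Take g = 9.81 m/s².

ΔE = 3.00 m

q = Q/b = 23.3/2.96 = 7.87 m²/s; V₁ = q/y₁ = 11.2 m/s. Fr₁ = V₁/√(g·y₁) = 4.27.
Sequent-depth ratio: y₂/y₁ = ½[√(1 + 8Fr₁²) − 1] = ½[√147.1 − 1] = 5.56.
y₂ = 5.56 × 0.702 = 3.91 m.
Head loss: ΔE = (y₂ − y₁)³/(4y₁y₂) = (3.91 − 0.702)³/(4×0.702×3.91) = 32.9/11.0 = 3.00 m.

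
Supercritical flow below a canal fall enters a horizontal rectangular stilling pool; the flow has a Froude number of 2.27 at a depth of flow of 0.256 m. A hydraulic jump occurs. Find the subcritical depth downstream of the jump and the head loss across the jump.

Fr₁ = 2.27 (given).
Conjugate-depth relation: y₂/y₁ = ½[√(1 + 8Fr₁²) − 1] = ½[√42.22 − 1] = 2.75.
y₂ = 2.75 × 0.256 = 0.704 m.
Head loss: ΔE = (y₂ − y₁)³/(4y₁y₂) = (0.704 − 0.256)³/(4×0.256×0.704) = 0.0898/0.721 = 0.125 m.

y₂ = 0.704 m; ΔE = 0.125 m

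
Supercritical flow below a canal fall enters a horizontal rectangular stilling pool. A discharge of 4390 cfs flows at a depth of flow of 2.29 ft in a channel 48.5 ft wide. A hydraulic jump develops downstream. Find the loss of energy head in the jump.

q = Q/b = 4390/48.5 = 90.5 ft²/s; V₁ = q/y₁ = 39.5 ft/s. Fr₁ = V₁/√(g·y₁) = 4.60.
Conjugate-depth relation: y₂/y₁ = ½[√(1 + 8Fr₁²) − 1] = ½[√170.5 − 1] = 6.03.
y₂ = 6.03 × 2.29 = 13.8 ft.
Head loss: ΔE = (y₂ − y₁)³/(4y₁y₂) = (13.8 − 2.29)³/(4×2.29×13.8) = 1527/126 = 12.1 ft.

ΔE = 12.1 ft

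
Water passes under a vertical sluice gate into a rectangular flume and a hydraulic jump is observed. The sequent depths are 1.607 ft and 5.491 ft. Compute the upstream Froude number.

Fr₁ = 2.747

For a rectangular channel the momentum equation gives q² = ½·g·y₁·y₂·(y₁ + y₂) = ½×32.2×1.607×5.491×7.098 = 1008.
q = √1008 = 31.76 ft²/s.
V₁ = q/y₁ = 19.76 ft/s; Fr₁ = V₁/√(g·y₁) = 2.747.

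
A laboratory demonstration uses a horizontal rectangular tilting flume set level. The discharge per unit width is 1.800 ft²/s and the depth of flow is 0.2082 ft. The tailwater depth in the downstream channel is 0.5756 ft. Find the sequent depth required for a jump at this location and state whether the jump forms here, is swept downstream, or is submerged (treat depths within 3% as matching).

y₂ = 0.8845 ft; the jump is swept downstream

V₁ = q/y₁ = 1.800/0.2082 = 8.646 ft/s. Fr₁ = V₁/√(g·y₁) = 8.646/√(32.2×0.2082) = 3.339.
By Bélanger, y₂/y₁ = ½[√(1 + 8Fr₁²) − 1] = ½[√90.194 − 1] = 4.249.
y₂ = 4.249 × 0.2082 = 0.8845 ft.
Tailwater y_tw = 0.5756 ft: y_tw < y₂, so the jump is swept downstream.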